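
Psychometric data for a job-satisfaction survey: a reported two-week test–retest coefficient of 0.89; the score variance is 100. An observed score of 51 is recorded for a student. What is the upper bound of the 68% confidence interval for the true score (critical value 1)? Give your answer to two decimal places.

54.32

SD = √100 ≈ 10.00000
SEM = 10.00000 · √(1 − 0.89000) = 10.00000 · √0.11000 ≈ 10.00000 · 0.33166 ≈ 3.31662
Margin = 1 · 3.31662 ≈ 3.31662
Upper bound: 51 + 3.31662 = 54.31662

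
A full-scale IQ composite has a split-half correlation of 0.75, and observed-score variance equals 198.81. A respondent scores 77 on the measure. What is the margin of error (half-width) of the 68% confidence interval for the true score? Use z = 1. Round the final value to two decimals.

5.33

SD = √198.81 = 14.100
r_full = 2·0.75 / (1 + 0.75) ≈ 0.857
The standard error of measurement is 14.100*√(1 − 0.857) ≈ 14.100*0.378 ≈ 5.329.
Half-width = 1*5.329 ≈ 5.329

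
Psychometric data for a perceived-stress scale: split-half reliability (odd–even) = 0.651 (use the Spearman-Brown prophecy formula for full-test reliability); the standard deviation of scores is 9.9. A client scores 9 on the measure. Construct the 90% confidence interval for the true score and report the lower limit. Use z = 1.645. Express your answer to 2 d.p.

Full-length reliability (Spearman-Brown) = 2(0.651)/(1+0.651) ≈ 0.78861
SEM = 9.90000*√(1 − 0.78861) ≈ 4.55171
Half-width = 1.645*4.55171 ≈ 7.48756
Lower bound: 9 − 7.48756 = 1.51244

1.51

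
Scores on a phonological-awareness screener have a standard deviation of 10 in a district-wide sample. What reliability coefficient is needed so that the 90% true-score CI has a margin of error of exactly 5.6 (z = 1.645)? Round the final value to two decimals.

0.88

Required SEM = 5.6 / 1.645 ≃ 3.4043
r = 1 − (3.4043/10)² ≃ 1 − 0.1159 ≃ 0.8841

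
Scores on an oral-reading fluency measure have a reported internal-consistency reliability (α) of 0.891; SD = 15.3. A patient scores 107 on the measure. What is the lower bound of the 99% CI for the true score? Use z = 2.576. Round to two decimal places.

SEM = 15.3000×√(1 − 0.8910) ≈ 5.0513
Margin = 2.576 × 5.0513 ≈ 13.0122
Lower bound: 107 − 13.0122 = 93.9878

93.99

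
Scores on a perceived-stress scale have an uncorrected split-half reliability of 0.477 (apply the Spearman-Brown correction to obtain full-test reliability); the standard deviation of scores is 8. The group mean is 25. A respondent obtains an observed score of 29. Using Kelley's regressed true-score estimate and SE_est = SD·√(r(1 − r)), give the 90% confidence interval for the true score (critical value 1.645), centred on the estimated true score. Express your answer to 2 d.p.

[21.29, 33.88]

Full-length reliability (Spearman-Brown) = 2(0.477)/(1+0.477) ≃ 0.646
T̂ = 0.646(29) + 0.354(25) ≃ 27.584
SE_est = 8.000·√[r(1 − r)] ≃ 3.826
CI = 27.584 ± 1.645 × 3.826 → [21.290, 33.877]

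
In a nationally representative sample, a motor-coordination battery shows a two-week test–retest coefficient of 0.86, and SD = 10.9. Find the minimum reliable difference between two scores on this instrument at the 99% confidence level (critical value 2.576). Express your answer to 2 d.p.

14.86

SEM = 10.9000 * √(1 − 0.8600) = 10.9000 * √0.1400 ≃ 10.9000 * 0.3742 ≃ 4.0784
SE_diff = √2 * SEM ≃ 5.7677
Smallest detectable difference = 2.576*5.7677 ≃ 14.8577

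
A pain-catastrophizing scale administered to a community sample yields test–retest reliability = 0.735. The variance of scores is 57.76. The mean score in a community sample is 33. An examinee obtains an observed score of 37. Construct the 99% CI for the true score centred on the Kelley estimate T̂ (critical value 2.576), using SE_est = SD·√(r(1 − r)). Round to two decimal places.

SD = √57.76 ≃ 7.6000
T̂ = 0.7350(37) + 0.2650(33) ≃ 35.9400
SE_est = SD × √(r(1 − r)) = 7.6000 × √0.1948 ≃ 7.6000 × 0.4413 ≃ 3.3541
CI = 35.9400 ± 2.576 × 3.3541 → [27.2998, 44.5802]

[27.30, 44.58]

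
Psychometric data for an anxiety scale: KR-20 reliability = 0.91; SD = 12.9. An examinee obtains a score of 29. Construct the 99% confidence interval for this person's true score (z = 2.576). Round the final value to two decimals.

SEM = 12.9000 × √(1 − 0.9100) = 12.9000 × √0.0900 ≈ 12.9000 × 0.3000 ≈ 3.8700
2.576 × SEM ≈ 9.9691
Interval: (19.0309, 38.9691)

[19.03, 38.97]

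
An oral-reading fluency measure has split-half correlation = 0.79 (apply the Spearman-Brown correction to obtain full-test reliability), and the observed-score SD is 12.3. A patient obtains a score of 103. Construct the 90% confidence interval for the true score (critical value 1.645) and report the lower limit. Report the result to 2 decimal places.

Full-length reliability (Spearman-Brown) = 2(0.79)/(1+0.79) ≈ 0.8827
SEM = 12.3000 * √(1 − 0.8827) = 12.3000 * √0.1173 ≈ 12.3000 * 0.3425 ≈ 4.2130
1.645 * SEM ≈ 6.9303
Lower limit = 103 − 6.9303 ≈ 96.0697

96.07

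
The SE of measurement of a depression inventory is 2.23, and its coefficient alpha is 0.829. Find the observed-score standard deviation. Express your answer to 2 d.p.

SD = SEM / √(1 − r) = 2.23 / √0.1710 ≃ 2.23 / 0.4135 ≃ 5.3927

5.39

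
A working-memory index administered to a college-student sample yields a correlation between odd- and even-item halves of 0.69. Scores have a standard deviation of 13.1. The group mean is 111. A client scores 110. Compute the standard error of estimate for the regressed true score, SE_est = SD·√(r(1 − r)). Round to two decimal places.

5.07

Full-length reliability (Spearman-Brown) = 2(0.69)/(1+0.69) ≃ 0.8166
SE_est = SD * √(r(1 − r)) = 13.1000 * √0.1498 ≃ 13.1000 * 0.3870 ≃ 5.0700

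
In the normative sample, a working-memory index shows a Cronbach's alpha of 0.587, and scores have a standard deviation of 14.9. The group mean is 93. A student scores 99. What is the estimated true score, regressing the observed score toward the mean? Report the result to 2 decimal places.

Estimated true score = 0.587×99 + (1 − 0.587)×93 ≈ 96.522

96.52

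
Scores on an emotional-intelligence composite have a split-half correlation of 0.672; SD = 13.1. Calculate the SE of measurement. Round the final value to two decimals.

5.80

r_full = 2·0.672 / (1 + 0.672) ≈ 0.8038
SEM = 13.1000 * √(1 − 0.8038) = 13.1000 * √0.1962 ≈ 13.1000 * 0.4429 ≈ 5.8022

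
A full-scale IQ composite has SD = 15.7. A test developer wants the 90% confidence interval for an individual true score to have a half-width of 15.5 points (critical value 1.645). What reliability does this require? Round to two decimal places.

Required SEM = 15.5 / 1.645 ≃ 9.422
r = 1 − (SEM / SD)² = 1 − (9.422 / 15.7)² ≃ 1 − 0.360 ≃ 0.640

0.64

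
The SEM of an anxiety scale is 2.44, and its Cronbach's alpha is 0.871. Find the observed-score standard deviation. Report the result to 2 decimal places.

SD = SEM / √(1 − r) = 2.44 / √0.12900 ≈ 2.44 / 0.35917 ≈ 6.79352

6.79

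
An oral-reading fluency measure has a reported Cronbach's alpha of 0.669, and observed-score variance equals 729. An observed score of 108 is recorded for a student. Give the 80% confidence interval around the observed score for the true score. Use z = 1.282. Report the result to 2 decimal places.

[88.09, 127.91]

SD = √729 = 27.0000
SEM = 27.0000*√(1 − 0.6690) ≈ 15.5338
Half-width = 1.282*15.5338 ≈ 19.9143
Interval: (88.0857, 127.9143)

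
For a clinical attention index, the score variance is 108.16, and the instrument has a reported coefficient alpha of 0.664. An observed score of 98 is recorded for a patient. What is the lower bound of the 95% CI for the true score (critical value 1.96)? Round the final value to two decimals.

86.18

SD = √108.16 = 10.4000
SEM = 10.4000×√(1 − 0.6640) ≃ 6.0284
1.96 × SEM ≃ 11.8157
Lower bound: 98 − 11.8157 = 86.1843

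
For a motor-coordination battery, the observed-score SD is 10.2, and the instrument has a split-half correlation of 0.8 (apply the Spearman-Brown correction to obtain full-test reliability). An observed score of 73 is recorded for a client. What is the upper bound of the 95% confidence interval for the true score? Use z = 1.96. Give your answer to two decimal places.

79.66

Full-length reliability (Spearman-Brown) = 2(0.8)/(1+0.8) ≃ 0.8889
SEM = 10.2000·√(1 − 0.8889) ≃ 3.4000
Margin = 1.96 · 3.4000 ≃ 6.6640
Upper bound: 73 + 6.6640 = 79.6640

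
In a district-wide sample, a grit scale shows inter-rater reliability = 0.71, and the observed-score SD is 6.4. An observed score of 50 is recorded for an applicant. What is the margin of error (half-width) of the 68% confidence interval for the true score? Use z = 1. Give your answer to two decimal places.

3.45

SEM = 6.4000*√(1 − 0.7100) ≃ 3.4465
Half-width = 1*3.4465 ≃ 3.4465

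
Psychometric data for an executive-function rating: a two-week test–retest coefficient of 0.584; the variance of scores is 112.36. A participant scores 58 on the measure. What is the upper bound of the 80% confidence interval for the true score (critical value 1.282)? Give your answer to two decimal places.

66.76

SD = √112.36 ≈ 10.60000
SEM = 10.60000·√(1 − 0.58400) ≈ 6.83679
Half-width = 1.282·6.83679 ≈ 8.76477
Upper bound: 58 + 8.76477 = 66.76477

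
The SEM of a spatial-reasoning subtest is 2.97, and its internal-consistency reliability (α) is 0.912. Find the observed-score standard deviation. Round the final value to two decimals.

SD = 2.97 / √(1 − 0.912) ≈ 10.0119

10.01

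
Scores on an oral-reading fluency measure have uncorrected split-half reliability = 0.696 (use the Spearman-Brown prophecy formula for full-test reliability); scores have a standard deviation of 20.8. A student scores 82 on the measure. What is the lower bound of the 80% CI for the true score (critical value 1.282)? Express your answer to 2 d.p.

Full-length reliability (Spearman-Brown) = 2(0.696)/(1+0.696) ≃ 0.8208
SEM = 20.8000 · √(1 − 0.8208) = 20.8000 · √0.1792 ≃ 20.8000 · 0.4234 ≃ 8.8062
Margin = 1.282 · 8.8062 ≃ 11.2895
Lower limit = 82 − 11.2895 ≃ 70.7105

70.71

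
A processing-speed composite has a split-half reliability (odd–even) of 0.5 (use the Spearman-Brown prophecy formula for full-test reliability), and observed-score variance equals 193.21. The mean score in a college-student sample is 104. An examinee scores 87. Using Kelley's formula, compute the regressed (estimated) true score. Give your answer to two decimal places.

92.67

Spearman-Brown: r = 2(0.5) / (1 + 0.5) = 1.000 / 1.500 ≈ 0.667
T̂ = 0.667(87) + 0.333(104) ≈ 92.667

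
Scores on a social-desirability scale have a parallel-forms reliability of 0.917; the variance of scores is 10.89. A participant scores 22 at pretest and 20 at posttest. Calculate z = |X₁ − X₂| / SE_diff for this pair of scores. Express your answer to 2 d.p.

1.49

σ = 10.89^(1/2) = 3.30000
SEM = 3.30000 × √(1 − 0.91700) = 3.30000 × √0.08300 ≈ 3.30000 × 0.28810 ≈ 0.95072
Standard error of the difference = 0.95072·√2 ≈ 1.34452
z = 2 / 1.34452 ≈ 1.48752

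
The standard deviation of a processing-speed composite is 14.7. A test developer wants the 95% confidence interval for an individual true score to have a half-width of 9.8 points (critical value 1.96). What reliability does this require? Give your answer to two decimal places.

0.88

SEM needed = half-width / z = 9.8/1.96 ≈ 5.0000
Required reliability = 1 − (SEM/SD)² = 1 − 0.1157 ≈ 0.8843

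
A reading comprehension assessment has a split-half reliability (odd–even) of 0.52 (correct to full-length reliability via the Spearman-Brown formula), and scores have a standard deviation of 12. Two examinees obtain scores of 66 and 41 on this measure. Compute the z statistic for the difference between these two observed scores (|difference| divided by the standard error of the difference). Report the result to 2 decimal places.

2.62

Spearman-Brown: r = 2(0.52) / (1 + 0.52) = 1.0400 / 1.5200 ≈ 0.6842
SEM = 12.0000×√(1 − 0.6842) ≈ 6.7434
SE_diff = SEM × √2 ≈ 6.7434 × 1.4142 ≈ 9.5366
z = 25 / 9.5366 ≈ 2.6215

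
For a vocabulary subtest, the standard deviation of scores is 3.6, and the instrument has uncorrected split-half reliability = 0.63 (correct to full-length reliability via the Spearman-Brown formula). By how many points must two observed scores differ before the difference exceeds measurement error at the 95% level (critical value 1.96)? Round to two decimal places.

r_full = 2·0.63 / (1 + 0.63) ≃ 0.773
The standard error of measurement is 3.600·√(1 − 0.773) ≃ 3.600·0.476 ≃ 1.715.
Standard error of the difference = 1.715·√2 ≃ 2.426
Minimum reliable difference = 1.96 · SE_diff ≃ 1.96 · 2.426 ≃ 4.754

4.75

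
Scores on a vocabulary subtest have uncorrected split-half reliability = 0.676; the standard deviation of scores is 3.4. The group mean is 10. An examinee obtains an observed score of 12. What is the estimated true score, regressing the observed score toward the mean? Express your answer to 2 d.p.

11.61

Spearman-Brown: r = 2(0.676) / (1 + 0.676) = 1.352 / 1.676 ≈ 0.807
Estimated true score = 0.807·12 + (1 − 0.807)·10 ≈ 11.613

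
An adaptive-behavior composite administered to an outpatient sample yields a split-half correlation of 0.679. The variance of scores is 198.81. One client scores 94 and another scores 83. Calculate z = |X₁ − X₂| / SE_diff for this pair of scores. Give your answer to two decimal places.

1.26

SD = √198.81 = 14.100
Full-length reliability (Spearman-Brown) = 2(0.679)/(1+0.679) ≈ 0.809
SEM = 14.100 · √(1 − 0.809) = 14.100 · √0.191 ≈ 14.100 · 0.437 ≈ 6.165
SE_diff = SEM · √2 ≈ 6.165 · 1.414 ≈ 8.719
z = |94 − 83| / 8.719 = 11 / 8.719 ≈ 1.262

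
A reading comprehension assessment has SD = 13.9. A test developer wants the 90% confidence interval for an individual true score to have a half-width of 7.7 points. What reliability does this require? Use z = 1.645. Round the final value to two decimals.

SEM needed = half-width / z = 7.7/1.645 ≃ 4.681
r = 1 − (4.681/13.9)² ≃ 1 − 0.113 ≃ 0.887

0.89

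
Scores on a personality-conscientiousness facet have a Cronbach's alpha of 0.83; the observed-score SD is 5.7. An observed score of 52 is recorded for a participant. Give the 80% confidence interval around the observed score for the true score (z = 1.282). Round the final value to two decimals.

The standard error of measurement is 5.7000*√(1 − 0.8300) ≈ 5.7000*0.4123 ≈ 2.3502.
Half-width = 1.282*2.3502 ≈ 3.0129
CI = 52 ± 3.0129 → [48.9871, 55.0129]

[48.99, 55.01]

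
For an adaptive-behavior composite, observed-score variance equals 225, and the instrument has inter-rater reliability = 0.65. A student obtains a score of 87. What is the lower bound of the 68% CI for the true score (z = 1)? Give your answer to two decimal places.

78.13

σ = 225^(1/2) = 15.000
SEM = 15.000 * √(1 − 0.650) = 15.000 * √0.350 ≈ 15.000 * 0.592 ≈ 8.874
Margin = 1 * 8.874 ≈ 8.874
Lower limit = 87 − 8.874 ≈ 78.126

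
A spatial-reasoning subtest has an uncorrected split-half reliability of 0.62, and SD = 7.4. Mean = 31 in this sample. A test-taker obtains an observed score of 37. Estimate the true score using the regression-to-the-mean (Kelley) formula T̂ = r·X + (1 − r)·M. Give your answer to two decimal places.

Spearman-Brown: r = 2(0.62) / (1 + 0.62) = 1.240 / 1.620 ≈ 0.765
Estimated true score = 0.765×37 + (1 − 0.765)×31 ≈ 35.593

35.59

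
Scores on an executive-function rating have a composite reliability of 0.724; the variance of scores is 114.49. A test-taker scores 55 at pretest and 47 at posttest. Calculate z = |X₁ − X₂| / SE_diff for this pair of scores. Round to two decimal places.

1.01

SD = √114.49 = 10.700
SEM = 10.700 × √(1 − 0.724) = 10.700 × √0.276 ≈ 10.700 × 0.525 ≈ 5.621
SE_diff = √2 × SEM ≈ 7.950
z = 8 / 7.950 ≈ 1.006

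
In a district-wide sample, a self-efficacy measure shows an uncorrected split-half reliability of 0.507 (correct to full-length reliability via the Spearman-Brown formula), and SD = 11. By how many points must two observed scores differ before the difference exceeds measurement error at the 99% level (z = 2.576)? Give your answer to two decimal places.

22.92

Spearman-Brown: r = 2(0.507) / (1 + 0.507) = 1.0140 / 1.5070 ≈ 0.6729
SEM = 11.0000 · √(1 − 0.6729) = 11.0000 · √0.3271 ≈ 11.0000 · 0.5720 ≈ 6.2916
Standard error of the difference = 6.2916·√2 ≈ 8.8976
Minimum reliable difference = 2.576 · SE_diff ≈ 2.576 · 8.8976 ≈ 22.9203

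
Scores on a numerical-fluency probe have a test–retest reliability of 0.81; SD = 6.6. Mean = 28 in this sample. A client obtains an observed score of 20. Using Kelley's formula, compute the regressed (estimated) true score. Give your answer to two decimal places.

21.52

T̂ = r·X + (1 − r)·M = 0.8100·20 + 0.1900·28 = 16.2000 + 5.3200 ≈ 21.5200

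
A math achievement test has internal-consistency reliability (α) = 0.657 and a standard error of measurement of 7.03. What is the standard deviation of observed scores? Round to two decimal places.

SD = 7.03 / √(1 − 0.657) ≃ 12.0035

12.00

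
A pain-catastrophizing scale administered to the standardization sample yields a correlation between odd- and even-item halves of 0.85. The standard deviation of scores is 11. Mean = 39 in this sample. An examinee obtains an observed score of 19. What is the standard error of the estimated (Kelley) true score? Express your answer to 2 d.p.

3.00

r_full = 2·0.85 / (1 + 0.85) ≈ 0.9189
SE_est = SD * √(r(1 − r)) = 11.0000 * √0.0745 ≈ 11.0000 * 0.2730 ≈ 3.0026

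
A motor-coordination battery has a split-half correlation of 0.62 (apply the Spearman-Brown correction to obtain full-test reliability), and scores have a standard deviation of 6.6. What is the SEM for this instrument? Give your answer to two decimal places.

Full-length reliability (Spearman-Brown) = 2(0.62)/(1+0.62) ≈ 0.7654
SEM = 6.6000·√(1 − 0.7654) ≈ 3.1965

3.20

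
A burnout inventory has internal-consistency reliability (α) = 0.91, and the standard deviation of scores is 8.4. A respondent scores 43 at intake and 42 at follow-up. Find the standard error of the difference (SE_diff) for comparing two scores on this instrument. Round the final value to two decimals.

SEM = 8.400 * √(1 − 0.910) = 8.400 * √0.090 ≈ 8.400 * 0.300 ≈ 2.520
Standard error of the difference = 2.520·√2 ≈ 3.564

3.56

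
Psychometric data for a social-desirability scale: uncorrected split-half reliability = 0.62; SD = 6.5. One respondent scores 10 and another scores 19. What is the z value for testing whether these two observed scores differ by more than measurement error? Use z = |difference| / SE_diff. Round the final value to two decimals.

2.02

Spearman-Brown: r = 2(0.62) / (1 + 0.62) = 1.240 / 1.620 ≃ 0.765
The standard error of measurement is 6.500·√(1 − 0.765) ≃ 6.500·0.484 ≃ 3.148.
Standard error of the difference = 3.148·√2 ≃ 4.452
z = |10 − 19| / 4.452 = 9 / 4.452 ≃ 2.022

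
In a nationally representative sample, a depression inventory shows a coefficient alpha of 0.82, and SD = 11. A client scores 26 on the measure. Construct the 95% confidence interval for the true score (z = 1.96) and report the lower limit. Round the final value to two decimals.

16.85

SEM = 11.000 * √(1 − 0.820) = 11.000 * √0.180 ≈ 11.000 * 0.424 ≈ 4.667
Margin = 1.96 * 4.667 ≈ 9.147
Lower bound: 26 − 9.147 = 16.853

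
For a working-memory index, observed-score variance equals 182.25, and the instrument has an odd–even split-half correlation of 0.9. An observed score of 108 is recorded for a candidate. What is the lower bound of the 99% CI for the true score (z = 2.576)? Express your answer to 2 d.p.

SD = √182.25 = 13.5000
r_full = 2·0.9 / (1 + 0.9) ≈ 0.9474
The standard error of measurement is 13.5000×√(1 − 0.9474) ≈ 13.5000×0.2294 ≈ 3.0971.
2.576 × SEM ≈ 7.9782
Lower limit = 108 − 7.9782 ≈ 100.0218

100.02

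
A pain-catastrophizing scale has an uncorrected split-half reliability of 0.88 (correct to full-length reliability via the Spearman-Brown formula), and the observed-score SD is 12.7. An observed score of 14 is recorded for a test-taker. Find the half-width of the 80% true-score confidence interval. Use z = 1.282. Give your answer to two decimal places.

r_full = 2·0.88 / (1 + 0.88) ≈ 0.9362
SEM = 12.7000×√(1 − 0.9362) ≈ 3.2086
1.282 × SEM ≈ 4.1134

4.11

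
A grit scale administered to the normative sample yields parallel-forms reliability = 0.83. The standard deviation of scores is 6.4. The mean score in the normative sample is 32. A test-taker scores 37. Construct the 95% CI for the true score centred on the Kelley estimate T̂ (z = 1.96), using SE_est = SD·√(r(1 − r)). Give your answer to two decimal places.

[31.44, 40.86]

Estimated true score = 0.8300*37 + (1 − 0.8300)*32 ≃ 36.1500
SE_est = SD * √(r(1 − r)) = 6.4000 * √0.1411 ≃ 6.4000 * 0.3756 ≃ 2.4040
95% CI: 36.1500 ± 4.7119 ≃ (31.4381, 40.8619)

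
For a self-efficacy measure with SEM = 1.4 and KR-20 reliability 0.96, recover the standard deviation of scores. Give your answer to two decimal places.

7.00

SD = 1.4 / √(1 − 0.96) ≈ 7.0000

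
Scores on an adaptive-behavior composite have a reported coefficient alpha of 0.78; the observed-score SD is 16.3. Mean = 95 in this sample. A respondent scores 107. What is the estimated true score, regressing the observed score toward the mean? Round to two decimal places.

T̂ = r·X + (1 − r)·M = 0.7800*107 + 0.2200*95 = 83.4600 + 20.9000 ≈ 104.3600

104.36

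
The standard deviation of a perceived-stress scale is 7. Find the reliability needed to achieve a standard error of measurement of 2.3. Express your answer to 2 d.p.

r = 1 − (2.30000/7)² ≈ 1 − 0.10796 ≈ 0.89204

0.89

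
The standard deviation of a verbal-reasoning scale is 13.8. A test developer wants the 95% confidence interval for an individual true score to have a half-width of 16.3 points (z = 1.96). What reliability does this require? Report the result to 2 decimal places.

0.64

SEM needed = half-width / z = 16.3/1.96 ≈ 8.316
Required reliability = 1 − (SEM/SD)² = 1 − 0.363 ≈ 0.637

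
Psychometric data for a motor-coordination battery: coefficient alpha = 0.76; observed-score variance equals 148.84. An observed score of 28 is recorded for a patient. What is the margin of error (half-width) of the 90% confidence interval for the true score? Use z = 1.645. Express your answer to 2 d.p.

SD = √148.84 = 12.200
The standard error of measurement is 12.200×√(1 − 0.760) ≃ 12.200×0.490 ≃ 5.977.
Half-width = 1.645×5.977 ≃ 9.832

9.83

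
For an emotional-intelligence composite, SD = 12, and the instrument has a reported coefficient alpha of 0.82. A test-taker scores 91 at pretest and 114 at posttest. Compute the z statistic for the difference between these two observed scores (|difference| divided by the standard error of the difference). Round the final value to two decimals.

3.19

SEM = 12.0000·√(1 − 0.8200) ≈ 5.0912
SE_diff = SEM · √2 ≈ 5.0912 · 1.4142 ≈ 7.2000
z = |91 − 114| / 7.2000 = 23 / 7.2000 ≈ 3.1944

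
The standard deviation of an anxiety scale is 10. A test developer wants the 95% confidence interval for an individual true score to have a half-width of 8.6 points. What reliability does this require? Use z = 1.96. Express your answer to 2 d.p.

0.81

Required SEM = 8.6 / 1.96 ≈ 4.3878
r = 1 − (SEM / SD)² = 1 − (4.3878 / 10)² ≈ 1 − 0.1925 ≈ 0.8075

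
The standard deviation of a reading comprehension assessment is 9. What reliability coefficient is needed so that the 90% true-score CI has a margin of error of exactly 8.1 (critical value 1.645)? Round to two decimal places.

SEM needed = half-width / z = 8.1/1.645 ≈ 4.92401
r = 1 − (4.92401/9)² ≈ 1 − 0.29933 ≈ 0.70067

0.70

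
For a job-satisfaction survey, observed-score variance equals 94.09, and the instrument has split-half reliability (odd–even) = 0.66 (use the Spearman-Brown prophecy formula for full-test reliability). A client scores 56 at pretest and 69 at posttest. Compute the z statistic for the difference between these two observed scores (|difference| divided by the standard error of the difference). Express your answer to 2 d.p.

σ = 94.09^(1/2) = 9.700
Full-length reliability (Spearman-Brown) = 2(0.66)/(1+0.66) ≃ 0.795
SEM = 9.700·√(1 − 0.795) ≃ 4.390
Standard error of the difference = 4.390·√2 ≃ 6.208
z = 13 / 6.208 ≃ 2.094

2.09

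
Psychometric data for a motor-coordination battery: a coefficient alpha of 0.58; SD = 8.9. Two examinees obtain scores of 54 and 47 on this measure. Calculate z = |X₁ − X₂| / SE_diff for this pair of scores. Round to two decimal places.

0.86

SEM = 8.9000*√(1 − 0.5800) ≈ 5.7679
SE_diff = SEM * √2 ≈ 5.7679 * 1.4142 ≈ 8.1570
z = 7 / 8.1570 ≈ 0.8582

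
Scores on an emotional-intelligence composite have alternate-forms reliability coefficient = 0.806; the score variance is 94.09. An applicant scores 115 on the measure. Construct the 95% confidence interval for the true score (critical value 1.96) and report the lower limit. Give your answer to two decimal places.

SD = √94.09 ≈ 9.7000
SEM = 9.7000 * √(1 − 0.8060) = 9.7000 * √0.1940 ≈ 9.7000 * 0.4405 ≈ 4.2724
Margin = 1.96 * 4.2724 ≈ 8.3739
Lower limit = 115 − 8.3739 ≈ 106.6261

106.63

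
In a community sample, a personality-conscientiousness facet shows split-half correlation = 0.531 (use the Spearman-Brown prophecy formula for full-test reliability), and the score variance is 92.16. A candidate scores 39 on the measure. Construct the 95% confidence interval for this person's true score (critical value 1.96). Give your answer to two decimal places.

SD = √92.16 ≈ 9.6000
r_full = 2·0.531 / (1 + 0.531) ≈ 0.6937
SEM = 9.6000 · √(1 − 0.6937) = 9.6000 · √0.3063 ≈ 9.6000 · 0.5535 ≈ 5.3134
Margin = 1.96 · 5.3134 ≈ 10.4142
Interval: (28.5858, 49.4142)

[28.59, 49.41]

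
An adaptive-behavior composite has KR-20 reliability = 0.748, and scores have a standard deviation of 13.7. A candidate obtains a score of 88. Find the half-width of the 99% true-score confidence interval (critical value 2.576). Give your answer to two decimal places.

SEM = 13.700 × √(1 − 0.748) = 13.700 × √0.252 ≈ 13.700 × 0.502 ≈ 6.877
Half-width = 2.576×6.877 ≈ 17.716

17.72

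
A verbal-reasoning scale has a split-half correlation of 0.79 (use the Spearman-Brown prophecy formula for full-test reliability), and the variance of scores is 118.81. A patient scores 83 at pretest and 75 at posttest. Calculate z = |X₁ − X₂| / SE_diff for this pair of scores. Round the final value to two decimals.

SD = √118.81 ≈ 10.90000
Full-length reliability (Spearman-Brown) = 2(0.79)/(1+0.79) ≈ 0.88268
The standard error of measurement is 10.90000·√(1 − 0.88268) ≈ 10.90000·0.34252 ≈ 3.73344.
Standard error of the difference = 3.73344·√2 ≈ 5.27989
z = |83 − 75| / 5.27989 = 8 / 5.27989 ≈ 1.51518

1.52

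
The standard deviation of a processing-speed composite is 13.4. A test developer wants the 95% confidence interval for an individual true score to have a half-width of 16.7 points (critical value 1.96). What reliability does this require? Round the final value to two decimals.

SEM needed = half-width / z = 16.7/1.96 ≈ 8.520
r = 1 − (SEM / SD)² = 1 − (8.520 / 13.4)² ≈ 1 − 0.404 ≈ 0.596

0.60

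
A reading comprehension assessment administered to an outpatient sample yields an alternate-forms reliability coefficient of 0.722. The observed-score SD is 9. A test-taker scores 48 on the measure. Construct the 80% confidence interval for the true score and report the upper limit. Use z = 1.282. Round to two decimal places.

The standard error of measurement is 9.0000·√(1 − 0.7220) ≃ 9.0000·0.5273 ≃ 4.7453.
Half-width = 1.282·4.7453 ≃ 6.0835
Upper bound: 48 + 6.0835 = 54.0835

54.08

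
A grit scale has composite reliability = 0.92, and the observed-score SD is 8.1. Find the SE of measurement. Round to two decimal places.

2.29

SEM = 8.100 * √(1 − 0.920) = 8.100 * √0.080 ≃ 8.100 * 0.283 ≃ 2.291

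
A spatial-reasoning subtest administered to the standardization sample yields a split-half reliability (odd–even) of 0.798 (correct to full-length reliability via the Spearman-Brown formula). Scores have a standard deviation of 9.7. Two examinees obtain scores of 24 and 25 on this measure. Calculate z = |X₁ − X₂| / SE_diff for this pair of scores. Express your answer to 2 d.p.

0.22

Full-length reliability (Spearman-Brown) = 2(0.798)/(1+0.798) ≈ 0.888
SEM = 9.700 * √(1 − 0.888) = 9.700 * √0.112 ≈ 9.700 * 0.335 ≈ 3.251
SE_diff = √2 * SEM ≈ 4.598
z = |24 − 25| / 4.598 = 1 / 4.598 ≈ 0.217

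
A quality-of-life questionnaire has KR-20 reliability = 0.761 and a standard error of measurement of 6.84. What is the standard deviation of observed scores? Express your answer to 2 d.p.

σ = SEM·(1 − r)^(−1/2) ≈ 6.84*2.046 ≈ 13.991

13.99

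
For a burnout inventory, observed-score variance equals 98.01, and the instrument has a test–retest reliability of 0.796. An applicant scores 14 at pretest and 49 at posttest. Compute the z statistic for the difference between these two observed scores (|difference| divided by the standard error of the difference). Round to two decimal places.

σ = 98.01^(1/2) = 9.9000
SEM = 9.9000 · √(1 − 0.7960) = 9.9000 · √0.2040 ≈ 9.9000 · 0.4517 ≈ 4.4715
SE_diff = √2 · SEM ≈ 6.3236
z = 35 / 6.3236 ≈ 5.5348

5.53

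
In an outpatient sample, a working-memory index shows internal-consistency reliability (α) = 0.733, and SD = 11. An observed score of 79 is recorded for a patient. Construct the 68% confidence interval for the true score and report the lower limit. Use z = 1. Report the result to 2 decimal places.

73.32

SEM = 11.0000·√(1 − 0.7330) ≈ 5.6839
1 · SEM ≈ 5.6839
Lower limit = 79 − 5.6839 ≈ 73.3161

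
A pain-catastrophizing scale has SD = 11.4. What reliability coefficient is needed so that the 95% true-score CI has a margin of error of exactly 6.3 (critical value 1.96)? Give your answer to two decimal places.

0.92

SEM needed = half-width / z = 6.3/1.96 ≃ 3.214
r = 1 − (SEM / SD)² = 1 − (3.214 / 11.4)² ≃ 1 − 0.079 ≃ 0.921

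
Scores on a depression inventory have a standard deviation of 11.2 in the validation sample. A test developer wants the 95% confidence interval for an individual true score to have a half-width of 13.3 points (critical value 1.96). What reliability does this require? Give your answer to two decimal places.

0.63

SEM needed = half-width / z = 13.3/1.96 ≈ 6.786
r = 1 − (6.786/11.2)² ≈ 1 − 0.367 ≈ 0.633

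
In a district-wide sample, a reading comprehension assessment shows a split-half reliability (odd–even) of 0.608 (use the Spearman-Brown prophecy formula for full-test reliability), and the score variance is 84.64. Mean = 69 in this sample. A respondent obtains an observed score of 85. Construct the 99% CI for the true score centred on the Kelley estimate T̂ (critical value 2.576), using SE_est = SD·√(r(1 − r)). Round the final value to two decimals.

[70.92, 91.28]

SD = √84.64 = 9.2000
Full-length reliability (Spearman-Brown) = 2(0.608)/(1+0.608) ≈ 0.7562
T̂ = r·X + (1 − r)·M = 0.7562*85 + 0.2438*69 ≈ 64.2786 + 16.8209 ≈ 81.0995
SE_est = SD * √(r(1 − r)) = 9.2000 * √0.1844 ≈ 9.2000 * 0.4294 ≈ 3.9501
CI = 81.0995 ± 2.576 * 3.9501 → [70.9240, 91.2750]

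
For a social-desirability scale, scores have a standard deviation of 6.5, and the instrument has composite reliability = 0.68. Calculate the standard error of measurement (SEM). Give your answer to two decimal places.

3.68

SEM = 6.50000*√(1 − 0.68000) ≈ 3.67696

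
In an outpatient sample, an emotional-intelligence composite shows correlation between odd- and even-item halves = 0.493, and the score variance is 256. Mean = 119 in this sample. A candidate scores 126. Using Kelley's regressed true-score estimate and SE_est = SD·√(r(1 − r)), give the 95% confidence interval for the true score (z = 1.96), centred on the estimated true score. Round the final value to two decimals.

SD = √256 ≃ 16.0000
r_full = 2·0.493 / (1 + 0.493) ≃ 0.6604
Estimated true score = 0.6604*126 + (1 − 0.6604)*119 ≃ 123.6229
SE_est = 16.0000*√(0.6604*0.3396) ≃ 7.5771
CI = 123.6229 ± 1.96 * 7.5771 → [108.7718, 138.4740]

[108.77, 138.47]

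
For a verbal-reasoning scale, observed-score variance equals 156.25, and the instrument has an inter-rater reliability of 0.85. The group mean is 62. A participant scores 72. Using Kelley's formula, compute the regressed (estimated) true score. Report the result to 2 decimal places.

T̂ = 0.850(72) + 0.150(62) ≈ 70.500

70.50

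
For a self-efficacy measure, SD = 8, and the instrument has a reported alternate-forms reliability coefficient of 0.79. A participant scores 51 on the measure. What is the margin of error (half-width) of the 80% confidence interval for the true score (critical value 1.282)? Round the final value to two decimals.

SEM = 8.000 · √(1 − 0.790) = 8.000 · √0.210 ≈ 8.000 · 0.458 ≈ 3.666
1.282 · SEM ≈ 4.700

4.70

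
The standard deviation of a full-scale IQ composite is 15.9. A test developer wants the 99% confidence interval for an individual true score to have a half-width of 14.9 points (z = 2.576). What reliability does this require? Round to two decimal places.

Required SEM = 14.9 / 2.576 ≈ 5.78416
r = 1 − (5.78416/15.9)² ≈ 1 − 0.13234 ≈ 0.86766

0.87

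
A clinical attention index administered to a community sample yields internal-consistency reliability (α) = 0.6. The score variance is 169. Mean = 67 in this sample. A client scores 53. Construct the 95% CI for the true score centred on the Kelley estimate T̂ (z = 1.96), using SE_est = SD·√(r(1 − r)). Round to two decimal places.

σ = 169^(1/2) = 13.000
T̂ = r·X + (1 − r)·M = 0.600·53 + 0.400·67 = 31.800 + 26.800 ≃ 58.600
SE_est = SD · √(r(1 − r)) = 13.000 · √0.240 ≃ 13.000 · 0.490 ≃ 6.369
95% CI: 58.600 ± 12.483 ≃ (46.117, 71.083)

[46.12, 71.08]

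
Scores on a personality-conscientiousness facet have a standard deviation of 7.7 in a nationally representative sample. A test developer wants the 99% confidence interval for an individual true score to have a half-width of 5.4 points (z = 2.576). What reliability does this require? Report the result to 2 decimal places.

0.93

Required SEM = 5.4 / 2.576 ≈ 2.096
r = 1 − (2.096/7.7)² ≈ 1 − 0.074 ≈ 0.926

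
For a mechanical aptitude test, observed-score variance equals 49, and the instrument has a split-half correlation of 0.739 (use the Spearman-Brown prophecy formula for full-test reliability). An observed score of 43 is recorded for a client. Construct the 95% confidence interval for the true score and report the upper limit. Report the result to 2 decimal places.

SD = √49 ≃ 7.000
Spearman-Brown: r = 2(0.739) / (1 + 0.739) = 1.478 / 1.739 ≃ 0.850
The standard error of measurement is 7.000×√(1 − 0.850) ≃ 7.000×0.387 ≃ 2.712.
Half-width = 1.96×2.712 ≃ 5.315
Upper limit = 43 + 5.315 ≃ 48.315

48.32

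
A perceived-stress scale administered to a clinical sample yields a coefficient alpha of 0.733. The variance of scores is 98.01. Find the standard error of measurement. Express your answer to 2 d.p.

5.12

SD = √98.01 ≈ 9.9000
SEM = 9.9000×√(1 − 0.7330) ≈ 5.1155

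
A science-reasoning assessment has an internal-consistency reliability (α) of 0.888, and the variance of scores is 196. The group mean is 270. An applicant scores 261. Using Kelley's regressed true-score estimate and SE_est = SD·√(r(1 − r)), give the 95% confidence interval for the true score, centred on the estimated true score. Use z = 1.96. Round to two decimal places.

[253.35, 270.66]

SD = √196 = 14.0000
T̂ = 0.8880(261) + 0.1120(270) ≈ 262.0080
SE_est = SD · √(r(1 − r)) = 14.0000 · √0.0995 ≈ 14.0000 · 0.3154 ≈ 4.4151
95% CI: 262.0080 ± 8.6537 ≈ (253.3543, 270.6617)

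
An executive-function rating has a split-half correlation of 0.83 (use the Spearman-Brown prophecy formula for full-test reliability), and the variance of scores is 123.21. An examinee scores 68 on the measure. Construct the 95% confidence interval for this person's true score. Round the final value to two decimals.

[61.37, 74.63]

σ = 123.21^(1/2) = 11.1000
Full-length reliability (Spearman-Brown) = 2(0.83)/(1+0.83) ≃ 0.9071
SEM = 11.1000*√(1 − 0.9071) ≃ 3.3832
Margin = 1.96 * 3.3832 ≃ 6.6310
95% CI: 68 ± 6.6310 = [61.3690, 74.6310]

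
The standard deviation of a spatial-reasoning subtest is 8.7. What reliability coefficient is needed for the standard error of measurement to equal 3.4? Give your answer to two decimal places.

0.85

r = 1 − (SEM / SD)² = 1 − (3.40000 / 8.7)² ≈ 1 − 0.15273 ≈ 0.84727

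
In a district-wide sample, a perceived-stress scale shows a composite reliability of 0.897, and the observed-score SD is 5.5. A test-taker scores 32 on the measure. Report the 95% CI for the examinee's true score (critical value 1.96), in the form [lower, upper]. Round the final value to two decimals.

[28.54, 35.46]

SEM = 5.500 × √(1 − 0.897) = 5.500 × √0.103 ≈ 5.500 × 0.321 ≈ 1.765
Margin = 1.96 × 1.765 ≈ 3.460
CI = 32 ± 3.460 → [28.540, 35.460]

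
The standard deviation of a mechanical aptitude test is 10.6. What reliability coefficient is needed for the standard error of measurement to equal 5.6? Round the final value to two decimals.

r = 1 − (SEM / SD)² = 1 − (5.60000 / 10.6)² ≈ 1 − 0.27910 ≈ 0.72090

0.72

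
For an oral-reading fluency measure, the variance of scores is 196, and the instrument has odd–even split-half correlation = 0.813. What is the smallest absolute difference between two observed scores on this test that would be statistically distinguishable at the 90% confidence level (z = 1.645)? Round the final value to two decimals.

SD = √196 ≈ 14.000
Spearman-Brown: r = 2(0.813) / (1 + 0.813) = 1.626 / 1.813 ≈ 0.897
The standard error of measurement is 14.000*√(1 − 0.897) ≈ 14.000*0.321 ≈ 4.496.
Standard error of the difference = 4.496·√2 ≈ 6.359
Minimum reliable difference = 1.645 * SE_diff ≈ 1.645 * 6.359 ≈ 10.460

10.46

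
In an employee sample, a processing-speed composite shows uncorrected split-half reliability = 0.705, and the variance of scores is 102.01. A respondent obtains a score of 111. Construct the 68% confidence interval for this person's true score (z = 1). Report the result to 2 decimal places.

σ = 102.01^(1/2) = 10.1000
r_full = 2·0.705 / (1 + 0.705) ≈ 0.8270
SEM = 10.1000×√(1 − 0.8270) ≈ 4.2012
Half-width = 1×4.2012 ≈ 4.2012
CI = 111 ± 4.2012 → [106.7988, 115.2012]

[106.80, 115.20]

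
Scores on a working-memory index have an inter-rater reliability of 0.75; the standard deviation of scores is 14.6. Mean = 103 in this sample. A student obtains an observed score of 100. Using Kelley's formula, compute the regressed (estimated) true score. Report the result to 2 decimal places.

100.75

T̂ = r·X + (1 − r)·M = 0.750×100 + 0.250×103 = 75.000 + 25.750 ≈ 100.750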